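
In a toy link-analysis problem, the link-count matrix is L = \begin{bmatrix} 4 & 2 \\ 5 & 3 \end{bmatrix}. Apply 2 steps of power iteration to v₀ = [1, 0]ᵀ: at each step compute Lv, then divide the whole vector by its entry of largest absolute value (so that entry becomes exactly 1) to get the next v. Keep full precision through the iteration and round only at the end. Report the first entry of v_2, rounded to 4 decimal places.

0.7429

Lv0 = (4.00000, 5.00000); divide by 5.00000 → v1 = (0.80000, 1.00000)
Lv1 = (5.20000, 7.00000); divide by 7.00000 → v2 = (0.74286, 1.00000)
Requested entry of v2: 26/35 = 0.7429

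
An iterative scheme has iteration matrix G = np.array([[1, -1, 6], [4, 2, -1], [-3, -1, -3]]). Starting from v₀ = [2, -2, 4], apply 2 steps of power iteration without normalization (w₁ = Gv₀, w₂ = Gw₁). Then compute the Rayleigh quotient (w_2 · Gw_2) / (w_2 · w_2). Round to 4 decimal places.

w1 = Gv₀ = (28, 0, -16)
w2 = Gw1 = (-68, 128, -36)
Gw2 = (-412, 20, 184)
w2·Gw2 = (-68)·(-412) + 128·20 + (-36)·184 = 23952; w2·w2 = (-68)·(-68) + 128·128 + (-36)·(-36) = 22304
λ ≈ 23952/22304 = 1.0739

1.0739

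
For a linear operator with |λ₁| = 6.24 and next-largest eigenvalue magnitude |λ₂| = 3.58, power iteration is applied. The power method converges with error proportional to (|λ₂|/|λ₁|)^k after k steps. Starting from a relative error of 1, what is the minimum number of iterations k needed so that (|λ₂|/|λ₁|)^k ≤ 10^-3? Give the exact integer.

13

|λ₂/λ₁| = 3.58/6.24 = 0.57372
Need k ≥ ln(10^-3) / ln(0.57372) = -6.9078 / -0.5556 ≈ 12.433
Smallest integer k satisfying the bound: 13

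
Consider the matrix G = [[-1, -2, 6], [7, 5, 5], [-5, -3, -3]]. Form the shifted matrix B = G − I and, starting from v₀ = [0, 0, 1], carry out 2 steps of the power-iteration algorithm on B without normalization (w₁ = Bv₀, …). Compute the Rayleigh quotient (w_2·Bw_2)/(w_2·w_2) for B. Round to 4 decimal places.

B = G − I has rows (-2, -2, 6); (7, 4, 5); (-5, -3, -4)
w1 = Bv₀ = (6, 5, -4)
w2 = Bw1 = (-46, 42, -29)
Bw2 = (-166, -299, 220)
w2·Bw2 = -11302; w2·w2 = 4721; μ ≈ -11302/4721 = -2.3940

μ ≈ -2.3940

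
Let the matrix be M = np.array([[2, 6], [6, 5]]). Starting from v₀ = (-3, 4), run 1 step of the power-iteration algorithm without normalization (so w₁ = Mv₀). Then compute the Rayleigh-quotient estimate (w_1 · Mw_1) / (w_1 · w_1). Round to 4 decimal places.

w1 = Mv₀ = (2·(-3) + 6·4; 6·(-3) + 5·4) = (18, 2)
Mw1 = (48, 118)
w1·Mw1 = 18·48 + 2·118 = 1100; w1·w1 = 18·18 + 2·2 = 328
λ ≈ 1100/328 = 3.3537

λ ≈ 3.3537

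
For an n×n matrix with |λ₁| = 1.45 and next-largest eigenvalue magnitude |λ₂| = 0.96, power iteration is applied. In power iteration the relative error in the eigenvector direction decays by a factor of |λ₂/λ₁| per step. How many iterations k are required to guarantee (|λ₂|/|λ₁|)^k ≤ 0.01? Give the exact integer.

12

|λ₂/λ₁| = 0.96/1.45 = 0.66207
Need k ≥ ln(0.01) / ln(0.66207) = -4.6052 / -0.4124 ≈ 11.167
Smallest integer k satisfying the bound: 12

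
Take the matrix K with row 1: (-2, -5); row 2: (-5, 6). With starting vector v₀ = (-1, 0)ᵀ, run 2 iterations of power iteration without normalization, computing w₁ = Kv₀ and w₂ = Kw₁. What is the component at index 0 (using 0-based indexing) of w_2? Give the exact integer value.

w1 = Kv₀ = ((-2)·(-1) + (-5)·0; (-5)·(-1) + 6·0) = (2, 5)
w2 = Kw1 = ((-2)·2 + (-5)·5; (-5)·2 + 6·5) = (-29, 20)
The requested component of w2 is -29.

-29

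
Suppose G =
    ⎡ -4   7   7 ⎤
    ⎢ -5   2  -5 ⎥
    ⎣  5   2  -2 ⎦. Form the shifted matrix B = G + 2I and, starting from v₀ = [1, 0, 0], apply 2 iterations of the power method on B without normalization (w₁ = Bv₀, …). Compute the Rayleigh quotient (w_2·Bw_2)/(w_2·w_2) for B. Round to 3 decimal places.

0.931

B = G + 2I has rows (-2, 7, 7); (-5, 4, -5); (5, 2, 0)
w1 = Bv₀ = (-2, -5, 5)
w2 = Bw1 = (4, -35, -20)
Bw2 = (-393, -60, -50)
w2·Bw2 = 1528; w2·w2 = 1641; μ ≈ 1528/1641 = 0.931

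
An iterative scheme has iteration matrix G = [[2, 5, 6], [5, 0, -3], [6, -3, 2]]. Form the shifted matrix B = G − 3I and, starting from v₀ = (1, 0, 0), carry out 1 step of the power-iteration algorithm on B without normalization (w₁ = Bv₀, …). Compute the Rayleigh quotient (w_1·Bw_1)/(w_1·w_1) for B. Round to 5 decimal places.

B = G − 3I has rows (-1, 5, 6); (5, -3, -3); (6, -3, -1)
w1 = Bv₀ = ((-1)·1 + 5·0 + 6·0; 5·1 + (-3)·0 + (-3)·0; 6·1 + (-3)·0 + (-1)·0) = (-1, 5, 6)
Bw1 = (62, -38, -27)
w1·Bw1 = -414; w1·w1 = 62; μ ≈ -414/62 = -6.67742

μ ≈ -6.67742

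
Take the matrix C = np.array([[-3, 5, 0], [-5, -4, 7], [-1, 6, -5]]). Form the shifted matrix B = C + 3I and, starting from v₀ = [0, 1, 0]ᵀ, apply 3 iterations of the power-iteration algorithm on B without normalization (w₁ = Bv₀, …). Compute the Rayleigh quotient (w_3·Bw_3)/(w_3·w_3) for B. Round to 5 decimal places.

B = C + 3I has rows (0, 5, 0); (-5, -1, 7); (-1, 6, -2)
w1 = Bv₀ = (5, -1, 6)
w2 = Bw1 = (-5, 18, -23)
w3 = Bw2 = (90, -154, 159)
Bw3 = (-770, 817, -1332)
w3·Bw3 = -406906; w3·w3 = 57097; μ ≈ -406906/57097 = -7.12657

μ ≈ -7.12657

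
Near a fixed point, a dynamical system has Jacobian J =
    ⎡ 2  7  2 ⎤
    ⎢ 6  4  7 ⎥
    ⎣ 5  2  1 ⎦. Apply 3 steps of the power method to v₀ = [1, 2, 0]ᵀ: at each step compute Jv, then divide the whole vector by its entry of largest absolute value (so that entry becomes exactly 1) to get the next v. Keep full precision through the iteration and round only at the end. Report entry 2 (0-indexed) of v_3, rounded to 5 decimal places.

0.50136

Jv0 = (16.000000, 14.000000, 9.000000); divide by 16.000000 → v1 = (1.000000, 0.875000, 0.562500)
Jv1 = (9.250000, 13.437500, 7.312500); divide by 13.437500 → v2 = (0.688372, 1.000000, 0.544186)
Jv2 = (9.465116, 11.939535, 5.986047); divide by 11.939535 → v3 = (0.792754, 1.000000, 0.501363)
Requested entry of v3: 1287/2567 = 0.50136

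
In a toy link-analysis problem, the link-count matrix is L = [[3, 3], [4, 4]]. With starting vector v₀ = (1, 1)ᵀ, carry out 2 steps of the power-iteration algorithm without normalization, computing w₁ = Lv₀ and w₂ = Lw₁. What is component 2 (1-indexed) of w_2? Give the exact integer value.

56

w1 = Lv₀ = (3·1 + 3·1; 4·1 + 4·1) = (6, 8)
w2 = Lw1 = (3·6 + 3·8; 4·6 + 4·8) = (42, 56)
The requested component of w2 is 56.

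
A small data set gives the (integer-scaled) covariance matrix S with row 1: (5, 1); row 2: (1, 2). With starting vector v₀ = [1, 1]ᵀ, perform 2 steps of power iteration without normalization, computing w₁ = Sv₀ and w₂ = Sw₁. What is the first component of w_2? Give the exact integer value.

33

w1 = Sv₀ = (5·1 + 1·1; 1·1 + 2·1) = (6, 3)
w2 = Sw1 = (5·6 + 1·3; 1·6 + 2·3) = (33, 12)
The requested component of w2 is 33.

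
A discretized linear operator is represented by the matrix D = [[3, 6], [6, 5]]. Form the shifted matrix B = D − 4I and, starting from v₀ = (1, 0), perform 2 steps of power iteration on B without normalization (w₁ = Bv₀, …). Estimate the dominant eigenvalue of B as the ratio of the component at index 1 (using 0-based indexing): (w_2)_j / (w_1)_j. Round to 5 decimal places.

μ ≈ 0.00000

B = D − 4I has rows (-1, 6); (6, 1)
w1 = Bv₀ = (-1, 6)
w2 = Bw1 = (37, 0)
Ratio: 0/6 = 0.00000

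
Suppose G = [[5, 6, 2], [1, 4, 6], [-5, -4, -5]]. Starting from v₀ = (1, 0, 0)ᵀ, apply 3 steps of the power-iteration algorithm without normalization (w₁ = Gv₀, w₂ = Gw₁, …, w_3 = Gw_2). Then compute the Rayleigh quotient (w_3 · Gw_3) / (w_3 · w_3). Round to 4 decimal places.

w1 = Gv₀ = (5, 1, -5)
w2 = Gw1 = (21, -21, -4)
w3 = Gw2 = (-29, -87, -1)
Gw3 = (-669, -383, 498)
w3·Gw3 = (-29)·(-669) + (-87)·(-383) + (-1)·498 = 52224; w3·w3 = (-29)·(-29) + (-87)·(-87) + (-1)·(-1) = 8411
λ ≈ 52224/8411 = 6.2090

6.2090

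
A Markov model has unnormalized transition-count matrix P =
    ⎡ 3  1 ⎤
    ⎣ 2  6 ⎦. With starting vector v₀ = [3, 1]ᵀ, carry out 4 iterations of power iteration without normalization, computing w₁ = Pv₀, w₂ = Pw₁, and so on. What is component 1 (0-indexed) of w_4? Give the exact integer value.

w1 = Pv₀ = (10, 12)
w2 = Pw1 = (42, 92)
w3 = Pw2 = (218, 636)
w4 = Pw3 = (1290, 4252)
The requested component of w4 is 4252.

4252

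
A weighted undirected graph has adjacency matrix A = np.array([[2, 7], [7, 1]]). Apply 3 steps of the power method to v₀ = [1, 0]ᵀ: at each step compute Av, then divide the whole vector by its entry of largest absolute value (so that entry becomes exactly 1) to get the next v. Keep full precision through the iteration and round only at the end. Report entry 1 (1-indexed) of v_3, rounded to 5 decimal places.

0.64541

Av0 = (2.000000, 7.000000); divide by 7.000000 → v1 = (0.285714, 1.000000)
Av1 = (7.571429, 3.000000); divide by 7.571429 → v2 = (1.000000, 0.396226)
Av2 = (4.773585, 7.396226); divide by 7.396226 → v3 = (0.645408, 1.000000)
Requested entry of v3: 253/392 = 0.64541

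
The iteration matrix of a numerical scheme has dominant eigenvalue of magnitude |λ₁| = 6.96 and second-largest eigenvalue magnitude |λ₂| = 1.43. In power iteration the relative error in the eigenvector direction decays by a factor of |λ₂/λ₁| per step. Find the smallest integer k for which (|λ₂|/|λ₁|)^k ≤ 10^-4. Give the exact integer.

6

|λ₂/λ₁| = 1.43/6.96 = 0.20546
Need k ≥ ln(10^-4) / ln(0.20546) = -9.2103 / -1.5825 ≈ 5.820
Smallest integer k satisfying the bound: 6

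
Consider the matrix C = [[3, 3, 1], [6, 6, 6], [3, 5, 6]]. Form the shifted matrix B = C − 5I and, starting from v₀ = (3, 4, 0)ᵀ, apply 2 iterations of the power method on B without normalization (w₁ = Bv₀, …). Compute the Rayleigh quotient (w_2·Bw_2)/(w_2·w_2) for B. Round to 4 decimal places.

B = C − 5I has rows (-2, 3, 1); (6, 1, 6); (3, 5, 1)
w1 = Bv₀ = ((-2)·3 + 3·4 + 1·0; 6·3 + 1·4 + 6·0; 3·3 + 5·4 + 1·0) = (6, 22, 29)
w2 = Bw1 = ((-2)·6 + 3·22 + 1·29; 6·6 + 1·22 + 6·29; 3·6 + 5·22 + 1·29) = (83, 232, 157)
Bw2 = (687, 1672, 1566)
w2·Bw2 = 690787; w2·w2 = 85362; μ ≈ 690787/85362 = 8.0924

8.0924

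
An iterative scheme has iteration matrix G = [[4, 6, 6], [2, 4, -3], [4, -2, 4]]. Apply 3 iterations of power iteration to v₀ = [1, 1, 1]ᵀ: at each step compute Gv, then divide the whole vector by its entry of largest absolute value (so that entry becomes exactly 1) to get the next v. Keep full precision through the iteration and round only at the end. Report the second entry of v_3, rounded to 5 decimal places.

Gv0 = (16.000000, 3.000000, 6.000000); divide by 16.000000 → v1 = (1.000000, 0.187500, 0.375000)
Gv1 = (7.375000, 1.625000, 5.125000); divide by 7.375000 → v2 = (1.000000, 0.220339, 0.694915)
Gv2 = (9.491525, 0.796610, 6.338983); divide by 9.491525 → v3 = (1.000000, 0.083929, 0.667857)
Requested entry of v3: 94/1120 = 0.08393

0.08393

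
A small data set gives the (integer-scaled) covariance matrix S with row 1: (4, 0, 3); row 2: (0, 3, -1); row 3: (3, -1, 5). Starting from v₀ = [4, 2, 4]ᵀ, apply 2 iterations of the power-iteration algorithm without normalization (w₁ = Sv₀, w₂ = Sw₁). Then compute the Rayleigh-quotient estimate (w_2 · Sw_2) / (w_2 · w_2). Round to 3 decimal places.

w1 = Sv₀ = (28, 2, 30)
w2 = Sw1 = (202, -24, 232)
Sw2 = (1504, -304, 1790)
w2·Sw2 = 202·1504 + (-24)·(-304) + 232·1790 = 726384; w2·w2 = 202·202 + (-24)·(-24) + 232·232 = 95204
λ ≈ 726384/95204 = 7.630

λ ≈ 7.630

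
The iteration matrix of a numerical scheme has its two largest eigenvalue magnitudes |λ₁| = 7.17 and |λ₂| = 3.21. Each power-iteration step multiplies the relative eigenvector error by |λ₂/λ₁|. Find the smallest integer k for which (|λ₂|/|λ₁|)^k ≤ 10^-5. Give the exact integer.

|λ₂/λ₁| = 3.21/7.17 = 0.44770
Need k ≥ ln(10^-5) / ln(0.44770) = -11.5129 / -0.8036 ≈ 14.326
Smallest integer k satisfying the bound: 15

15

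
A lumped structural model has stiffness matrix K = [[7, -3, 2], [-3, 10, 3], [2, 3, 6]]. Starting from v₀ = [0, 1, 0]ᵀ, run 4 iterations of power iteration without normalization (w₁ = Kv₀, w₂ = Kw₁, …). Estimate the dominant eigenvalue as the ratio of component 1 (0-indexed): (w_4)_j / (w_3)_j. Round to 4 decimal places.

w1 = Kv₀ = (7·0 + (-3)·1 + 2·0; (-3)·0 + 10·1 + 3·0; 2·0 + 3·1 + 6·0) = (-3, 10, 3)
w2 = Kw1 = (7·(-3) + (-3)·10 + 2·3; (-3)·(-3) + 10·10 + 3·3; 2·(-3) + 3·10 + 6·3) = (-45, 118, 42)
w3 = Kw2 = (-585, 1441, 516)
w4 = Kw3 = (-7386, 17713, 6249)
Ratio at component: 17713 / 1441 = 12.2922

12.2922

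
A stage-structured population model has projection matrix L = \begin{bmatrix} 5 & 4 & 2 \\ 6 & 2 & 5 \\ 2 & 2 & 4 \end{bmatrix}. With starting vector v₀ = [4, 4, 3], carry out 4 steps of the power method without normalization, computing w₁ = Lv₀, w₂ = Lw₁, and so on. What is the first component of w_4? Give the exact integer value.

50634

w1 = Lv₀ = (5·4 + 4·4 + 2·3; 6·4 + 2·4 + 5·3; 2·4 + 2·4 + 4·3) = (42, 47, 28)
w2 = Lw1 = (5·42 + 4·47 + 2·28; 6·42 + 2·47 + 5·28; 2·42 + 2·47 + 4·28) = (454, 486, 290)
w3 = Lw2 = (4794, 5146, 3040)
w4 = Lw3 = (50634, 54256, 32040)
The requested component of w4 is 50634.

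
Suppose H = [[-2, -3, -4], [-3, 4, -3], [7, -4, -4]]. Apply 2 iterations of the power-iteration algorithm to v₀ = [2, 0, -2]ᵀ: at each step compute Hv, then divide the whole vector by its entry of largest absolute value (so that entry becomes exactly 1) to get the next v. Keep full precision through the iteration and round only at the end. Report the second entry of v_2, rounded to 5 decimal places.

0.81250

Hv0 = (4.000000, 0.000000, 22.000000); divide by 22.000000 → v1 = (0.181818, 0.000000, 1.000000)
Hv1 = (-4.363636, -3.545455, -2.727273); divide by -4.363636 → v2 = (1.000000, 0.812500, 0.625000)
Requested entry of v2: -78/-96 = 0.81250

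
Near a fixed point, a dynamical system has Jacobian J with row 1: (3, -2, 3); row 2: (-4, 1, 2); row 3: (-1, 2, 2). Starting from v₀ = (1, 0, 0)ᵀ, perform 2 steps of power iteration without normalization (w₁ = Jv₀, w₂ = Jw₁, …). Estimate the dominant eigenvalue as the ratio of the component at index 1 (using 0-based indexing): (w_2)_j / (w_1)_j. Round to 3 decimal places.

w1 = Jv₀ = (3, -4, -1)
w2 = Jw1 = (14, -18, -13)
Ratio at component: -18 / -4 = 4.500

λ ≈ 4.500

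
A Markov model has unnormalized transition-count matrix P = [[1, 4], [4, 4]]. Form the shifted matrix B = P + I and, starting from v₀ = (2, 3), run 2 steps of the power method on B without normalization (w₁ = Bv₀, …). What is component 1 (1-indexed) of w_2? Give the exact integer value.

B = P + I has rows (2, 4); (4, 5)
w1 = Bv₀ = (16, 23)
w2 = Bw1 = (124, 179)
Requested component of w2: 124

124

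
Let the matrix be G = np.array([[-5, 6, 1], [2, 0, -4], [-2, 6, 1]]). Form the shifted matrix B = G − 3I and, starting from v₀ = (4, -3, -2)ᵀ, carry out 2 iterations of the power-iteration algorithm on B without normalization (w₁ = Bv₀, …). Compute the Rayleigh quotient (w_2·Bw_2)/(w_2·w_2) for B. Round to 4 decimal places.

B = G − 3I has rows (-8, 6, 1); (2, -3, -4); (-2, 6, -2)
w1 = Bv₀ = (-52, 25, -22)
w2 = Bw1 = (544, -91, 298)
Bw2 = (-4600, 169, -2230)
w2·Bw2 = -3182319; w2·w2 = 393021; μ ≈ -3182319/393021 = -8.0971

-8.0971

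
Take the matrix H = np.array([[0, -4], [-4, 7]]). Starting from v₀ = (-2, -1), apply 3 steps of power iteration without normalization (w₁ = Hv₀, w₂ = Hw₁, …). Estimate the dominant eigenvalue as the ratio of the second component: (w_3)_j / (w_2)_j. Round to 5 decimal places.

λ ≈ 5.22222

w1 = Hv₀ = (0·(-2) + (-4)·(-1); (-4)·(-2) + 7·(-1)) = (4, 1)
w2 = Hw1 = (0·4 + (-4)·1; (-4)·4 + 7·1) = (-4, -9)
w3 = Hw2 = (36, -47)
Ratio at component: -47 / -9 = 5.22222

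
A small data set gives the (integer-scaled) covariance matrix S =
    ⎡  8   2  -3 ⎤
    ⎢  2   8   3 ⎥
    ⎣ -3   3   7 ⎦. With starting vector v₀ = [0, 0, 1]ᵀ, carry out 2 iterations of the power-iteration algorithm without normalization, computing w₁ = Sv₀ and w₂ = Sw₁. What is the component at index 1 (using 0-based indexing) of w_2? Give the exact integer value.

w1 = Sv₀ = (8·0 + 2·0 + (-3)·1; 2·0 + 8·0 + 3·1; (-3)·0 + 3·0 + 7·1) = (-3, 3, 7)
w2 = Sw1 = (8·(-3) + 2·3 + (-3)·7; 2·(-3) + 8·3 + 3·7; (-3)·(-3) + 3·3 + 7·7) = (-39, 39, 67)
The requested component of w2 is 39.

39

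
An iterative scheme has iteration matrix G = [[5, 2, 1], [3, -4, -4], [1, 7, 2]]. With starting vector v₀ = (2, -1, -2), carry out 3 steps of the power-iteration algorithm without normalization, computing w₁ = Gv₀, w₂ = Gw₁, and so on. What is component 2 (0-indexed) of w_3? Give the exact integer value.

w1 = Gv₀ = (5·2 + 2·(-1) + 1·(-2); 3·2 + (-4)·(-1) + (-4)·(-2); 1·2 + 7·(-1) + 2·(-2)) = (6, 18, -9)
w2 = Gw1 = (5·6 + 2·18 + 1·(-9); 3·6 + (-4)·18 + (-4)·(-9); 1·6 + 7·18 + 2·(-9)) = (57, -18, 114)
w3 = Gw2 = (363, -213, 159)
The requested component of w3 is 159.

159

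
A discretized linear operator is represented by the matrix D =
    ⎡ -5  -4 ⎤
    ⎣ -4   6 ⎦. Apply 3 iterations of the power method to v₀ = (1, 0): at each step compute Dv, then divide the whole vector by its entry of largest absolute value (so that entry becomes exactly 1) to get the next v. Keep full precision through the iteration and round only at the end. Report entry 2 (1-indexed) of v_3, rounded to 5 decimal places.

0.99471

Dv0 = (-5.000000, -4.000000); divide by -5.000000 → v1 = (1.000000, 0.800000)
Dv1 = (-8.200000, 0.800000); divide by -8.200000 → v2 = (1.000000, -0.097561)
Dv2 = (-4.609756, -4.585366); divide by -4.609756 → v3 = (1.000000, 0.994709)
Requested entry of v3: -188/-189 = 0.99471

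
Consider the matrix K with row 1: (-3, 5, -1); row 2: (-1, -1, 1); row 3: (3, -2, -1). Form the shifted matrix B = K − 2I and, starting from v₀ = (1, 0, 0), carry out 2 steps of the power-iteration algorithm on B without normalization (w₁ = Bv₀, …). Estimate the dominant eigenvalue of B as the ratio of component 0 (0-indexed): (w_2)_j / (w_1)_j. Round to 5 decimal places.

μ ≈ -3.40000

B = K − 2I has rows (-5, 5, -1); (-1, -3, 1); (3, -2, -3)
w1 = Bv₀ = (-5, -1, 3)
w2 = Bw1 = (17, 11, -22)
Ratio: 17/-5 = -3.40000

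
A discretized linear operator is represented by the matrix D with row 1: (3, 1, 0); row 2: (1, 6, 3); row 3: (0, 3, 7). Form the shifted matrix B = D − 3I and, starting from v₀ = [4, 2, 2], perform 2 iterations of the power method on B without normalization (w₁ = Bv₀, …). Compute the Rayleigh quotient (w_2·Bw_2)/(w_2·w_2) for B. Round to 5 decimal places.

B = D − 3I has rows (0, 1, 0); (1, 3, 3); (0, 3, 4)
w1 = Bv₀ = (2, 16, 14)
w2 = Bw1 = (16, 92, 104)
Bw2 = (92, 604, 692)
w2·Bw2 = 129008; w2·w2 = 19536; μ ≈ 129008/19536 = 6.60360

μ ≈ 6.60360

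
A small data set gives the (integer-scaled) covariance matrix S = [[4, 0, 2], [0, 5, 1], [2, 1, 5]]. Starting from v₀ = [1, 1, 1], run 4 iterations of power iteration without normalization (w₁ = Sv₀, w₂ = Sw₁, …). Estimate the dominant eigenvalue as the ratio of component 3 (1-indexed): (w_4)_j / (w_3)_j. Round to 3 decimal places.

6.961

w1 = Sv₀ = (4·1 + 0·1 + 2·1; 0·1 + 5·1 + 1·1; 2·1 + 1·1 + 5·1) = (6, 6, 8)
w2 = Sw1 = (4·6 + 0·6 + 2·8; 0·6 + 5·6 + 1·8; 2·6 + 1·6 + 5·8) = (40, 38, 58)
w3 = Sw2 = (276, 248, 408)
w4 = Sw3 = (1920, 1648, 2840)
Ratio at component: 2840 / 408 = 6.961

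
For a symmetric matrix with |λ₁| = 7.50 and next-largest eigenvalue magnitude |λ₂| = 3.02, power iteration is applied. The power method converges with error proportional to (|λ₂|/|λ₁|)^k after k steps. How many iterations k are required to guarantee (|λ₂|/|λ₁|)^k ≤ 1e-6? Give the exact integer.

|λ₂/λ₁| = 3.02/7.50 = 0.40267
Need k ≥ ln(1e-6) / ln(0.40267) = -13.8155 / -0.9096 ≈ 15.188
Smallest integer k satisfying the bound: 16

16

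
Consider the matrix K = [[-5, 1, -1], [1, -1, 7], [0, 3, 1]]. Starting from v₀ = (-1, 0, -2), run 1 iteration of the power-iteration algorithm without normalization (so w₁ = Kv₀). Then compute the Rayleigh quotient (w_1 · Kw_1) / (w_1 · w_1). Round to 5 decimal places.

w1 = Kv₀ = (7, -15, -2)
Kw1 = (-48, 8, -47)
w1·Kw1 = 7·(-48) + (-15)·8 + (-2)·(-47) = -362; w1·w1 = 7·7 + (-15)·(-15) + (-2)·(-2) = 278
λ ≈ -362/278 = -1.30216

-1.30216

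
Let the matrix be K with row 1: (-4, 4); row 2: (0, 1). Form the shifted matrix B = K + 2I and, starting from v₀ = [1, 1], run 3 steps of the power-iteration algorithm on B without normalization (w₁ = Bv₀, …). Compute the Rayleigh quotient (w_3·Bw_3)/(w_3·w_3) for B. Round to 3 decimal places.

3.142

B = K + 2I has rows (-2, 4); (0, 3)
w1 = Bv₀ = (2, 3)
w2 = Bw1 = (8, 9)
w3 = Bw2 = (20, 27)
Bw3 = (68, 81)
w3·Bw3 = 3547; w3·w3 = 1129; μ ≈ 3547/1129 = 3.142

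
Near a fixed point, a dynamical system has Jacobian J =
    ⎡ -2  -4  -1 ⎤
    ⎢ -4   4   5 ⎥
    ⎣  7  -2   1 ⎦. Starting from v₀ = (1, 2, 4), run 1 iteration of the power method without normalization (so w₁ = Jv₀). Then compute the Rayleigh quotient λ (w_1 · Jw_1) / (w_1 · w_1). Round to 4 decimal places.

λ ≈ 5.5603

w1 = Jv₀ = (-14, 24, 7)
Jw1 = (-75, 187, -139)
w1·Jw1 = (-14)·(-75) + 24·187 + 7·(-139) = 4565; w1·w1 = (-14)·(-14) + 24·24 + 7·7 = 821
λ ≈ 4565/821 = 5.5603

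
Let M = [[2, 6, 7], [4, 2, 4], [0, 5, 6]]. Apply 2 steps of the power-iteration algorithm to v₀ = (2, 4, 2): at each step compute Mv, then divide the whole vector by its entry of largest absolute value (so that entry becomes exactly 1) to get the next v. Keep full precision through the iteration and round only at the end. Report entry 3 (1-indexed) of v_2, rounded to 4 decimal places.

Mv0 = (42.00000, 24.00000, 32.00000); divide by 42.00000 → v1 = (1.00000, 0.57143, 0.76190)
Mv1 = (10.76190, 8.19048, 7.42857); divide by 10.76190 → v2 = (1.00000, 0.76106, 0.69027)
Requested entry of v2: 312/452 = 0.6903

0.6903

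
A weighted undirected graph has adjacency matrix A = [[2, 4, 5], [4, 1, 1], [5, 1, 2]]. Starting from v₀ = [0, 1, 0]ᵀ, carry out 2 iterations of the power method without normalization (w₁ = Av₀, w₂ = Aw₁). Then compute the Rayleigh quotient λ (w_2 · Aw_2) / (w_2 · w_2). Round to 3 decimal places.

w1 = Av₀ = (4, 1, 1)
w2 = Aw1 = (17, 18, 23)
Aw2 = (221, 109, 149)
w2·Aw2 = 17·221 + 18·109 + 23·149 = 9146; w2·w2 = 17·17 + 18·18 + 23·23 = 1142
λ ≈ 9146/1142 = 8.009

λ ≈ 8.009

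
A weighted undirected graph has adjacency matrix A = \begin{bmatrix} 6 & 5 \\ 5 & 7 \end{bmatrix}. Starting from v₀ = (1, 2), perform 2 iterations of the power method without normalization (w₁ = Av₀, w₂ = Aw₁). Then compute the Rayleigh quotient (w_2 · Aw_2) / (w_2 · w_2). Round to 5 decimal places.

w1 = Av₀ = (6·1 + 5·2; 5·1 + 7·2) = (16, 19)
w2 = Aw1 = (6·16 + 5·19; 5·16 + 7·19) = (191, 213)
Aw2 = (2211, 2446)
w2·Aw2 = 191·2211 + 213·2446 = 943299; w2·w2 = 191·191 + 213·213 = 81850
λ ≈ 943299/81850 = 11.52473

11.52473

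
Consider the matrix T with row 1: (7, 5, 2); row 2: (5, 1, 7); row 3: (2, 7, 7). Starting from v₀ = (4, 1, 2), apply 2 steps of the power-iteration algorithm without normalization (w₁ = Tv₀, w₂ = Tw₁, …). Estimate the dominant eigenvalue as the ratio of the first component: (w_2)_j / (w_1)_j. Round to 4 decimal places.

w1 = Tv₀ = (7·4 + 5·1 + 2·2; 5·4 + 1·1 + 7·2; 2·4 + 7·1 + 7·2) = (37, 35, 29)
w2 = Tw1 = (7·37 + 5·35 + 2·29; 5·37 + 1·35 + 7·29; 2·37 + 7·35 + 7·29) = (492, 423, 522)
Ratio at component: 492 / 37 = 13.2973

λ ≈ 13.2973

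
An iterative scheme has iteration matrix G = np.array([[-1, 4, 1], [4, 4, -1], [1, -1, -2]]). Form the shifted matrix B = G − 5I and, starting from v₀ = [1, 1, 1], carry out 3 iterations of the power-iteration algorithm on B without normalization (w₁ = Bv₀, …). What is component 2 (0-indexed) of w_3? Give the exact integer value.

B = G − 5I has rows (-6, 4, 1); (4, -1, -1); (1, -1, -7)
w1 = Bv₀ = (-1, 2, -7)
w2 = Bw1 = (7, 1, 46)
w3 = Bw2 = (8, -19, -316)
Requested component of w3: -316

-316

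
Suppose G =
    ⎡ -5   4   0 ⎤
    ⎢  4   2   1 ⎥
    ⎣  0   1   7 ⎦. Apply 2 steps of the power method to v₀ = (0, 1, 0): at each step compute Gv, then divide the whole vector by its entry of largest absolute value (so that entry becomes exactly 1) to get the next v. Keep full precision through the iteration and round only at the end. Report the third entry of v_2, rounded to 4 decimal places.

Gv0 = (4.00000, 2.00000, 1.00000); divide by 4.00000 → v1 = (1.00000, 0.50000, 0.25000)
Gv1 = (-3.00000, 5.25000, 2.25000); divide by 5.25000 → v2 = (-0.57143, 1.00000, 0.42857)
Requested entry of v2: 9/21 = 0.4286

0.4286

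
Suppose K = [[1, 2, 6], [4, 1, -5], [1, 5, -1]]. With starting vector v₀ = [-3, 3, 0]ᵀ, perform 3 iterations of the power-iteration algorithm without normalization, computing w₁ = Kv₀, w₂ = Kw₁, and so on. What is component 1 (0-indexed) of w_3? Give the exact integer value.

441

w1 = Kv₀ = (1·(-3) + 2·3 + 6·0; 4·(-3) + 1·3 + (-5)·0; 1·(-3) + 5·3 + (-1)·0) = (3, -9, 12)
w2 = Kw1 = (1·3 + 2·(-9) + 6·12; 4·3 + 1·(-9) + (-5)·12; 1·3 + 5·(-9) + (-1)·12) = (57, -57, -54)
w3 = Kw2 = (-381, 441, -174)
The requested component of w3 is 441.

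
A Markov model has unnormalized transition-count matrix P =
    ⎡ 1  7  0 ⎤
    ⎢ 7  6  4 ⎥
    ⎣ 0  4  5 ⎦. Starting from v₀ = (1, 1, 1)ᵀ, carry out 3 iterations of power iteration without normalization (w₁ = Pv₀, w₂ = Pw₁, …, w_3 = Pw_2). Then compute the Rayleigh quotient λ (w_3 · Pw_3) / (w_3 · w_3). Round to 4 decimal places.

12.4336

w1 = Pv₀ = (1·1 + 7·1 + 0·1; 7·1 + 6·1 + 4·1; 0·1 + 4·1 + 5·1) = (8, 17, 9)
w2 = Pw1 = (1·8 + 7·17 + 0·9; 7·8 + 6·17 + 4·9; 0·8 + 4·17 + 5·9) = (127, 194, 113)
w3 = Pw2 = (1485, 2505, 1341)
Pw3 = (19020, 30789, 16725)
w3·Pw3 = 1485·19020 + 2505·30789 + 1341·16725 = 127799370; w3·w3 = 1485·1485 + 2505·2505 + 1341·1341 = 10278531
λ ≈ 127799370/10278531 = 12.4336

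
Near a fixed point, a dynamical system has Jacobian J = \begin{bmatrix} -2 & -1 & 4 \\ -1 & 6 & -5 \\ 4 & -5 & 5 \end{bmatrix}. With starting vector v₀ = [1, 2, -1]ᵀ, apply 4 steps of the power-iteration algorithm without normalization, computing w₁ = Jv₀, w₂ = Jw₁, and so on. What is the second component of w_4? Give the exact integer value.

w1 = Jv₀ = (-8, 16, -11)
w2 = Jw1 = (-44, 159, -167)
w3 = Jw2 = (-739, 1833, -1806)
w4 = Jw3 = (-7579, 20767, -21151)
The requested component of w4 is 20767.

20767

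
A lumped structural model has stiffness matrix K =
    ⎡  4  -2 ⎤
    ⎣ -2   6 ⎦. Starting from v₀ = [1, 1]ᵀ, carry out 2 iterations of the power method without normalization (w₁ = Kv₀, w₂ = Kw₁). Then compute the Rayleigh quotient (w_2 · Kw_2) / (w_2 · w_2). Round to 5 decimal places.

w1 = Kv₀ = (4·1 + (-2)·1; (-2)·1 + 6·1) = (2, 4)
w2 = Kw1 = (4·2 + (-2)·4; (-2)·2 + 6·4) = (0, 20)
Kw2 = (-40, 120)
w2·Kw2 = 0·(-40) + 20·120 = 2400; w2·w2 = 0·0 + 20·20 = 400
λ ≈ 2400/400 = 6.00000

λ ≈ 6.00000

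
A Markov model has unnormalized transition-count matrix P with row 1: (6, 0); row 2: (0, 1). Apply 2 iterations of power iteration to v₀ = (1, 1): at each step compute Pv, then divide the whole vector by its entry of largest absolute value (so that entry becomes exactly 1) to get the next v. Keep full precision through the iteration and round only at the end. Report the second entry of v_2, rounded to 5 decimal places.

Pv0 = (6.000000, 1.000000); divide by 6.000000 → v1 = (1.000000, 0.166667)
Pv1 = (6.000000, 0.166667); divide by 6.000000 → v2 = (1.000000, 0.027778)
Requested entry of v2: 1/36 = 0.02778

0.02778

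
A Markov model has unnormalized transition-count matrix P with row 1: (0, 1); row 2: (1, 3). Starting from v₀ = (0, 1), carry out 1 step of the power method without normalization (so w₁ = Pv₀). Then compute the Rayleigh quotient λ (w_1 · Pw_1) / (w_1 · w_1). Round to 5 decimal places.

λ ≈ 3.30000

w1 = Pv₀ = (1, 3)
Pw1 = (3, 10)
w1·Pw1 = 1·3 + 3·10 = 33; w1·w1 = 1·1 + 3·3 = 10
λ ≈ 33/10 = 3.30000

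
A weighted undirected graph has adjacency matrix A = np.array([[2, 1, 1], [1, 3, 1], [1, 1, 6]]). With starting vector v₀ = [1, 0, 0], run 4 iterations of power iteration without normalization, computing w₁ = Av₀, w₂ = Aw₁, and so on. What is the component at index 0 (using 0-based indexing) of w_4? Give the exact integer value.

w1 = Av₀ = (2·1 + 1·0 + 1·0; 1·1 + 3·0 + 1·0; 1·1 + 1·0 + 6·0) = (2, 1, 1)
w2 = Aw1 = (2·2 + 1·1 + 1·1; 1·2 + 3·1 + 1·1; 1·2 + 1·1 + 6·1) = (6, 6, 9)
w3 = Aw2 = (27, 33, 66)
w4 = Aw3 = (153, 192, 456)
The requested component of w4 is 153.

153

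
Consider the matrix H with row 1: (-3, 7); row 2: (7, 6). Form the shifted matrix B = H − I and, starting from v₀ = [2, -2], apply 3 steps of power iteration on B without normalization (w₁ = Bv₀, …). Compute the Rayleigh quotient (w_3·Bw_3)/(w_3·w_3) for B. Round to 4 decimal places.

μ ≈ -5.3122

B = H − I has rows (-4, 7); (7, 5)
w1 = Bv₀ = (-22, 4)
w2 = Bw1 = (116, -134)
w3 = Bw2 = (-1402, 142)
Bw3 = (6602, -9104)
w3·Bw3 = -10548772; w3·w3 = 1985768; μ ≈ -10548772/1985768 = -5.3122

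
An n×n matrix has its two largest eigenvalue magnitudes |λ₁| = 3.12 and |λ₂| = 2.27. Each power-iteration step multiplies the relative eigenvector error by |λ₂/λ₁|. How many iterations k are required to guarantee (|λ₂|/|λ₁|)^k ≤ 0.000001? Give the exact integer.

44

|λ₂/λ₁| = 2.27/3.12 = 0.72756
Need k ≥ ln(0.000001) / ln(0.72756) = -13.8155 / -0.3181 ≈ 43.438
Smallest integer k satisfying the bound: 44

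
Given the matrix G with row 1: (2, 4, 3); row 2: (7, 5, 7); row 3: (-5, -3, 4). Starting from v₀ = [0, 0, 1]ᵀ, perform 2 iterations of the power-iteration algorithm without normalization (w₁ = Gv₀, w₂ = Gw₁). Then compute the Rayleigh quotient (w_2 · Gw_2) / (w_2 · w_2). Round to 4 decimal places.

8.2257

w1 = Gv₀ = (2·0 + 4·0 + 3·1; 7·0 + 5·0 + 7·1; (-5)·0 + (-3)·0 + 4·1) = (3, 7, 4)
w2 = Gw1 = (2·3 + 4·7 + 3·4; 7·3 + 5·7 + 7·4; (-5)·3 + (-3)·7 + 4·4) = (46, 84, -20)
Gw2 = (368, 602, -562)
w2·Gw2 = 46·368 + 84·602 + (-20)·(-562) = 78736; w2·w2 = 46·46 + 84·84 + (-20)·(-20) = 9572
λ ≈ 78736/9572 = 8.2257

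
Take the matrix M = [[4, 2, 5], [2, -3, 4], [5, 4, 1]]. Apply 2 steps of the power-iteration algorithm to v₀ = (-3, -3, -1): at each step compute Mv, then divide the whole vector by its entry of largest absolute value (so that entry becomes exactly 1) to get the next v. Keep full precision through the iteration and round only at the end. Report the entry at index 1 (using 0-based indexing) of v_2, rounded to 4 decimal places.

0.6624

Mv0 = (-23.00000, -1.00000, -28.00000); divide by -28.00000 → v1 = (0.82143, 0.03571, 1.00000)
Mv1 = (8.35714, 5.53571, 5.25000); divide by 8.35714 → v2 = (1.00000, 0.66239, 0.62821)
Requested entry of v2: -155/-234 = 0.6624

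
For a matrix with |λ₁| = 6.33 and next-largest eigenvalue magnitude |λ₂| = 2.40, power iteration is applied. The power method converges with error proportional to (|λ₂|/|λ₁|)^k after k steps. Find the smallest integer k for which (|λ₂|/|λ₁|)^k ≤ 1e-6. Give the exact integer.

15

|λ₂/λ₁| = 2.40/6.33 = 0.37915
Need k ≥ ln(1e-6) / ln(0.37915) = -13.8155 / -0.9698 ≈ 14.245
Smallest integer k satisfying the bound: 15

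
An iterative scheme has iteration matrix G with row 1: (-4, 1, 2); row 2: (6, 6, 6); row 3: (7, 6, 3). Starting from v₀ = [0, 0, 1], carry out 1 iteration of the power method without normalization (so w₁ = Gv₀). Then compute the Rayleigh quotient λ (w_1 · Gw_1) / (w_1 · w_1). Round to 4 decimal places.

w1 = Gv₀ = ((-4)·0 + 1·0 + 2·1; 6·0 + 6·0 + 6·1; 7·0 + 6·0 + 3·1) = (2, 6, 3)
Gw1 = (4, 66, 59)
w1·Gw1 = 2·4 + 6·66 + 3·59 = 581; w1·w1 = 2·2 + 6·6 + 3·3 = 49
λ ≈ 581/49 = 11.8571

11.8571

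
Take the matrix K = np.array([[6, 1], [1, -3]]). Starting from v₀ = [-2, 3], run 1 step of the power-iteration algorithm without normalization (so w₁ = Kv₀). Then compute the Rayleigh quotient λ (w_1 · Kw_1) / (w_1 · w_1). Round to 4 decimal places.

w1 = Kv₀ = (6·(-2) + 1·3; 1·(-2) + (-3)·3) = (-9, -11)
Kw1 = (-65, 24)
w1·Kw1 = (-9)·(-65) + (-11)·24 = 321; w1·w1 = (-9)·(-9) + (-11)·(-11) = 202
λ ≈ 321/202 = 1.5891

λ ≈ 1.5891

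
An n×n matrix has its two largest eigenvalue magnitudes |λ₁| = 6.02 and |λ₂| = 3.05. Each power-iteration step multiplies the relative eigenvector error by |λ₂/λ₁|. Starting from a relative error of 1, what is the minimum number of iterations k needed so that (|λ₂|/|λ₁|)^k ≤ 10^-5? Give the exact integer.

17

|λ₂/λ₁| = 3.05/6.02 = 0.50664
Need k ≥ ln(10^-5) / ln(0.50664) = -11.5129 / -0.6799 ≈ 16.932
Smallest integer k satisfying the bound: 17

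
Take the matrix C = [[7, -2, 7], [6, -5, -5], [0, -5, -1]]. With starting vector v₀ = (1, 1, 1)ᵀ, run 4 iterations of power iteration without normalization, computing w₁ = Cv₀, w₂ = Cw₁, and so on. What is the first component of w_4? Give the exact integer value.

-1556

w1 = Cv₀ = (7·1 + (-2)·1 + 7·1; 6·1 + (-5)·1 + (-5)·1; 0·1 + (-5)·1 + (-1)·1) = (12, -4, -6)
w2 = Cw1 = (7·12 + (-2)·(-4) + 7·(-6); 6·12 + (-5)·(-4) + (-5)·(-6); 0·12 + (-5)·(-4) + (-1)·(-6)) = (50, 122, 26)
w3 = Cw2 = (288, -440, -636)
w4 = Cw3 = (-1556, 7108, 2836)
The requested component of w4 is -1556.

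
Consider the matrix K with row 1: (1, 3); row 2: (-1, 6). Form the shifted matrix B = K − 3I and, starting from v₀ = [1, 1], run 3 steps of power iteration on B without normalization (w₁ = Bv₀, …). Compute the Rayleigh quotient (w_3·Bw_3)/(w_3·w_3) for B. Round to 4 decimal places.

B = K − 3I has rows (-2, 3); (-1, 3)
w1 = Bv₀ = ((-2)·1 + 3·1; (-1)·1 + 3·1) = (1, 2)
w2 = Bw1 = ((-2)·1 + 3·2; (-1)·1 + 3·2) = (4, 5)
w3 = Bw2 = (7, 11)
Bw3 = (19, 26)
w3·Bw3 = 419; w3·w3 = 170; μ ≈ 419/170 = 2.4647

2.4647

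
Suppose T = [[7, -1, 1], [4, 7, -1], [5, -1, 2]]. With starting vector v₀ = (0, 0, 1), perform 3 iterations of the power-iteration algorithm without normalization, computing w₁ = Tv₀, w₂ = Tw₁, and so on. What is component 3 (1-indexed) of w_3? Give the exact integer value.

w1 = Tv₀ = (1, -1, 2)
w2 = Tw1 = (10, -5, 10)
w3 = Tw2 = (85, -5, 75)
The requested component of w3 is 75.

75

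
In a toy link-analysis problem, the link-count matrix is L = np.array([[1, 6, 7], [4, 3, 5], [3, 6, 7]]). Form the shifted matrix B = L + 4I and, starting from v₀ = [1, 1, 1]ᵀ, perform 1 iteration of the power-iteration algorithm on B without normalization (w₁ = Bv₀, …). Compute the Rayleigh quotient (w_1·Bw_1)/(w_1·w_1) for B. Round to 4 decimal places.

18.1755

B = L + 4I has rows (5, 6, 7); (4, 7, 5); (3, 6, 11)
w1 = Bv₀ = (18, 16, 20)
Bw1 = (326, 284, 370)
w1·Bw1 = 17812; w1·w1 = 980; μ ≈ 17812/980 = 18.1755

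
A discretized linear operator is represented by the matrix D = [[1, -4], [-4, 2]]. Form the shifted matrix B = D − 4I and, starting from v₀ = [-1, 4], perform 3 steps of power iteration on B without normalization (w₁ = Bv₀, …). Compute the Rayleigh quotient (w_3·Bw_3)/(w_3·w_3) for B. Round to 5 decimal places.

B = D − 4I has rows (-3, -4); (-4, -2)
w1 = Bv₀ = (-13, -4)
w2 = Bw1 = (55, 60)
w3 = Bw2 = (-405, -340)
Bw3 = (2575, 2300)
w3·Bw3 = -1824875; w3·w3 = 279625; μ ≈ -1824875/279625 = -6.52615

-6.52615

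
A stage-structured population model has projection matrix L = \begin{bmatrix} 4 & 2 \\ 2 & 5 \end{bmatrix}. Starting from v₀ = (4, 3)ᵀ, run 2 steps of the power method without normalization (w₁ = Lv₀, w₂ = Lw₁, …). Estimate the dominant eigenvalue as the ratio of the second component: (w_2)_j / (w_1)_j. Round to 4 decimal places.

λ ≈ 6.9130

w1 = Lv₀ = (22, 23)
w2 = Lw1 = (134, 159)
Ratio at component: 159 / 23 = 6.9130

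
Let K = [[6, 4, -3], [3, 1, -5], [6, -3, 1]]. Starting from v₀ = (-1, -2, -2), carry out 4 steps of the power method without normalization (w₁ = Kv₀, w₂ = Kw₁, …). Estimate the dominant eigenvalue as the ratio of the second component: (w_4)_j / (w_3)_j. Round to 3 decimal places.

4.724

w1 = Kv₀ = (6·(-1) + 4·(-2) + (-3)·(-2); 3·(-1) + 1·(-2) + (-5)·(-2); 6·(-1) + (-3)·(-2) + 1·(-2)) = (-8, 5, -2)
w2 = Kw1 = (6·(-8) + 4·5 + (-3)·(-2); 3·(-8) + 1·5 + (-5)·(-2); 6·(-8) + (-3)·5 + 1·(-2)) = (-22, -9, -65)
w3 = Kw2 = (27, 250, -170)
w4 = Kw3 = (1672, 1181, -758)
Ratio at component: 1181 / 250 = 4.724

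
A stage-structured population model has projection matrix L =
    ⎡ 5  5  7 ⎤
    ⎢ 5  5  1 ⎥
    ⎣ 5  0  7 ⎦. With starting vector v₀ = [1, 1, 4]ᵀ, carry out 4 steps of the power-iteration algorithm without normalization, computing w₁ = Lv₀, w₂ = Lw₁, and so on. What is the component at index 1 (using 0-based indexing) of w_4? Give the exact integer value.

w1 = Lv₀ = (5·1 + 5·1 + 7·4; 5·1 + 5·1 + 1·4; 5·1 + 0·1 + 7·4) = (38, 14, 33)
w2 = Lw1 = (5·38 + 5·14 + 7·33; 5·38 + 5·14 + 1·33; 5·38 + 0·14 + 7·33) = (491, 293, 421)
w3 = Lw2 = (6867, 4341, 5402)
w4 = Lw3 = (93854, 61442, 72149)
The requested component of w4 is 61442.

61442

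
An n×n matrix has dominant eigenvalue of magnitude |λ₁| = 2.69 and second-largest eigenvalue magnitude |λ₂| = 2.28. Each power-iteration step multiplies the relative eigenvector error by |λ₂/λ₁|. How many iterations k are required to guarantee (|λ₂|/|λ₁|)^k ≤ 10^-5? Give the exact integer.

70

|λ₂/λ₁| = 2.28/2.69 = 0.84758
Need k ≥ ln(10^-5) / ln(0.84758) = -11.5129 / -0.1654 ≈ 69.621
Smallest integer k satisfying the bound: 70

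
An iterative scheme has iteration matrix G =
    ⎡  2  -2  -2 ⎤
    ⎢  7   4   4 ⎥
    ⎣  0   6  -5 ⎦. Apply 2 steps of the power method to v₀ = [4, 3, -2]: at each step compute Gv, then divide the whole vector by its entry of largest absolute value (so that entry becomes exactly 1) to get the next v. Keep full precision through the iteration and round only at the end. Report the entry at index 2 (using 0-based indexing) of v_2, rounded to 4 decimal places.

Gv0 = (6.00000, 32.00000, 28.00000); divide by 32.00000 → v1 = (0.18750, 1.00000, 0.87500)
Gv1 = (-3.37500, 8.81250, 1.62500); divide by 8.81250 → v2 = (-0.38298, 1.00000, 0.18440)
Requested entry of v2: 52/282 = 0.1844

0.1844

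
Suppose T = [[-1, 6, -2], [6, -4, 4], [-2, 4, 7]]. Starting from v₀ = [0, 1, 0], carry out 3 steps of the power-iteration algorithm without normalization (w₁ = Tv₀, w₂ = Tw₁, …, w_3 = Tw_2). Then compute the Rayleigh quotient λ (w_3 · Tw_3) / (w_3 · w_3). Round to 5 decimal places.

-8.84183

w1 = Tv₀ = ((-1)·0 + 6·1 + (-2)·0; 6·0 + (-4)·1 + 4·0; (-2)·0 + 4·1 + 7·0) = (6, -4, 4)
w2 = Tw1 = ((-1)·6 + 6·(-4) + (-2)·4; 6·6 + (-4)·(-4) + 4·4; (-2)·6 + 4·(-4) + 7·4) = (-38, 68, 0)
w3 = Tw2 = (446, -500, 348)
Tw3 = (-4142, 6068, -456)
w3·Tw3 = 446·(-4142) + (-500)·6068 + 348·(-456) = -5040020; w3·w3 = 446·446 + (-500)·(-500) + 348·348 = 570020
λ ≈ -5040020/570020 = -8.84183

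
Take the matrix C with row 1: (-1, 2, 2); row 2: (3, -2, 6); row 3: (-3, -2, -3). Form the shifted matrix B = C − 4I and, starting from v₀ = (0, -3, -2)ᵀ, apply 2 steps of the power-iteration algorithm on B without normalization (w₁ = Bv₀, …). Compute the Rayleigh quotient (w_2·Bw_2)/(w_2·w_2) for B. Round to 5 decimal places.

B = C − 4I has rows (-5, 2, 2); (3, -6, 6); (-3, -2, -7)
w1 = Bv₀ = ((-5)·0 + 2·(-3) + 2·(-2); 3·0 + (-6)·(-3) + 6·(-2); (-3)·0 + (-2)·(-3) + (-7)·(-2)) = (-10, 6, 20)
w2 = Bw1 = ((-5)·(-10) + 2·6 + 2·20; 3·(-10) + (-6)·6 + 6·20; (-3)·(-10) + (-2)·6 + (-7)·20) = (102, 54, -122)
Bw2 = (-646, -750, 440)
w2·Bw2 = -160072; w2·w2 = 28204; μ ≈ -160072/28204 = -5.67551

-5.67551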